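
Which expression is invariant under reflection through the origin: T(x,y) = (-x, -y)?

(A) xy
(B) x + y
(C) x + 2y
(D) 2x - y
A

The map is reflection through the origin: T(x,y) = (-x, -y).
Substitute the transformed coordinates into each option and compare with the original:
(A) xy  ->  (-x)(-y) = xy   [equals xy: invariant]
(B) x + y  ->  (-x) + (-y) = -x - y   [differs from x + y: not invariant]
(C) x + 2y  ->  (-x) + 2(-y) = -x - 2y   [differs from x + 2y: not invariant]
(D) 2x - y  ->  2(-x) - (-y) = -2x + y   [differs from 2x - y: not invariant]

Only option (A), xy, is unchanged by the transformation.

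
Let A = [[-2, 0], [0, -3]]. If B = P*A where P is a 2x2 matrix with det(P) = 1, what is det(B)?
6

By the multiplicative property of determinants, det(B) = det(P*A) = det(P) * det(A) = det(A),
so the determinant is invariant under multiplication by any determinant-1 matrix; we just need det(A).

det(A) = (-2)(-3) - (0)(0) = 6 - 0 = 6

Therefore det(B) = 1 * 6 = 6.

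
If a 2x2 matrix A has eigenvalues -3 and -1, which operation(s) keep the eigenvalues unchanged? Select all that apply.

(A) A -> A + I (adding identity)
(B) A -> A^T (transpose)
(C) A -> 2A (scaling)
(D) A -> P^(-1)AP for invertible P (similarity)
B and D

Eigenvalues are preserved by:
1. Similarity transformations: A -> P^(-1)AP (same characteristic polynomial)
2. Transpose: A^T has the same eigenvalues as A

Eigenvalues are NOT preserved by:
- Adding identity: eigenvalues become -3+1, -1+1
- Scaling: eigenvalues become -6, -2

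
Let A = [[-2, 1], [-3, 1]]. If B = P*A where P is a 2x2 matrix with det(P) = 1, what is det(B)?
1

By the multiplicative property of determinants, det(B) = det(P*A) = det(P) * det(A) = det(A),
so the determinant is invariant under multiplication by any determinant-1 matrix; we just need det(A).

det(A) = (-2)(1) - (1)(-3) = -2 - (-3) = 1

Therefore det(B) = 1 * 1 = 1.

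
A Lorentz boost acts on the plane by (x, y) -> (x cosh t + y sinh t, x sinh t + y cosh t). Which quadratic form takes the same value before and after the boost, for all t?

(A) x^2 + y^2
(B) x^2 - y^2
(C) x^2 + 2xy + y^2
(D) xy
B

Write x' = x cosh t + y sinh t, y' = x sinh t + y cosh t and substitute into each option:
(A) x^2 + y^2: (x cosh t + y sinh t)^2 + (x sinh t + y cosh t)^2 = (x^2 + y^2)(cosh^2 t + sinh^2 t) + 4xy sinh t cosh t = (x^2 + y^2) cosh 2t + 2xy sinh 2t   [not invariant for t != 0]
(B) x^2 - y^2: (x cosh t + y sinh t)^2 - (x sinh t + y cosh t)^2 = x^2(cosh^2 t - sinh^2 t) + 2xy(cosh t sinh t - sinh t cosh t) + y^2(sinh^2 t - cosh^2 t) = x^2 - y^2   [invariant, using cosh^2 t - sinh^2 t = 1]
(C) x^2 + 2xy + y^2: (x' + y')^2 with x' + y' = (x + y)(cosh t + sinh t) = (x + y)e^t, so it becomes (x + y)^2 e^(2t)   [not invariant for t != 0]
(D) xy: (x cosh t + y sinh t)(x sinh t + y cosh t) = xy(cosh^2 t + sinh^2 t) + (x^2 + y^2) sinh t cosh t = xy cosh 2t + (x^2 + y^2)(sinh 2t)/2   [not invariant for t != 0]

Only (B) x^2 - y^2 is unchanged; it is the Minkowski form preserved by Lorentz boosts, just as x^2 + y^2 is preserved by ordinary rotations.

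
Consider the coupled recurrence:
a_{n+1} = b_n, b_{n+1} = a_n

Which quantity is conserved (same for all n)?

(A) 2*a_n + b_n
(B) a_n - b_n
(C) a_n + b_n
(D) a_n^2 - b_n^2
C

Replace a_n by a_{n+1} = b_n and b_n by b_{n+1} = a_n in each option and simplify:
(A) 2*a_n + b_n  ->  2*(b_n) + (a_n) = a_n + 2*b_n   [not conserved]
(B) a_n - b_n  ->  (b_n) - (a_n) = -a_n + b_n   [not conserved]
(C) a_n + b_n  ->  (b_n) + (a_n) = a_n + b_n   [conserved]
(D) a_n^2 - b_n^2  ->  (b_n)^2 - (a_n)^2 = -a_n^2 + b_n^2   [not conserved]

Only (C) a_n + b_n returns to itself after one step, so it is the conserved quantity.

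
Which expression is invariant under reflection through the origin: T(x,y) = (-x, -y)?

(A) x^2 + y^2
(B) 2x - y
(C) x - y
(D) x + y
A

The map is reflection through the origin: T(x,y) = (-x, -y).
Substitute the transformed coordinates into each option and compare with the original:
(A) x^2 + y^2  ->  (-x)^2 + (-y)^2 = x^2 + y^2   [equals x^2 + y^2: invariant]
(B) 2x - y  ->  2(-x) - (-y) = -2x + y   [differs from 2x - y: not invariant]
(C) x - y  ->  (-x) - (-y) = -x + y   [differs from x - y: not invariant]
(D) x + y  ->  (-x) + (-y) = -x - y   [differs from x + y: not invariant]

Only option (A), x^2 + y^2, is unchanged by the transformation.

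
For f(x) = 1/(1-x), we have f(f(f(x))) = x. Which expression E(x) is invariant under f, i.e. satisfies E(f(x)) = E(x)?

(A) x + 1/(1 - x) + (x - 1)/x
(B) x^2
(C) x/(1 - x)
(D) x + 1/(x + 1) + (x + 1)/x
A

Replace x by f(x) = 1/(1 - x) in each option and simplify. As a quick numerical cross-check, also compare E(4) with E(f(4)) = E(-1/3).

(A) x + 1/(1 - x) + (x - 1)/x  ->  (1/(1 - x)) + 1/(1 - (1/(1 - x))) + ((1/(1 - x)) - 1)/(1/(1 - x)), which simplifies back to x + 1/(1 - x) + (x - 1)/x; check: E(4) = 53/12, E(-1/3) = 53/12.   [invariant]
(B) x^2  ->  (1/(1 - x))^2 = (x - 1)^(-2); check: E(4) = 16 but E(-1/3) = 1/9.   [not invariant]
(C) x/(1 - x)  ->  (1/(1 - x))/(1 - (1/(1 - x))) = -1/x; check: E(4) = -4/3 but E(-1/3) = -1/4.   [not invariant]
(D) x + 1/(x + 1) + (x + 1)/x  ->  (1/(1 - x)) + 1/((1/(1 - x)) + 1) + ((1/(1 - x)) + 1)/(1/(1 - x)) = (-x^3 + 6x^2 - 11x + 7)/(x^2 - 3x + 2); check: E(4) = 109/20 but E(-1/3) = -5/6.   [not invariant]

Only (A) is unchanged. Indeed f(f(x)) = 1/(1 - 1/(1-x)) = (1-x)/(-x) = (x-1)/x, so E(x) = x + f(x) + f(f(x)) is the sum over the whole 3-cycle; applying f just permutes the three terms cyclically (x -> f(x) -> f(f(x)) -> x), leaving the sum unchanged.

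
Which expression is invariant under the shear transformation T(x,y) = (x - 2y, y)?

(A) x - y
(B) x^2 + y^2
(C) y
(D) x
C

Under the shear T(x,y) = (x - 2y, y):
Substitute the transformed coordinates into each option and compare with the original:
(A) x - y  ->  (x - 2y) - (y) = x - 3y   [differs from x - y: not invariant]
(B) x^2 + y^2  ->  (x - 2y)^2 + (y)^2 = x^2 - 4xy + 5y^2   [differs from x^2 + y^2: not invariant]
(C) y  ->  (y) = y   [equals y: invariant]
(D) x  ->  (x - 2y) = x - 2y   [differs from x: not invariant]

Only option (C), y, is unchanged by the transformation.
A horizontal shear moves points parallel to the x-axis, so the y-coordinate (and any function of y alone) is unchanged.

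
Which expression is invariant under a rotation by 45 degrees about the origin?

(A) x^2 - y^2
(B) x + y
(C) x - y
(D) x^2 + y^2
D

A rotation by 45 degrees sends (x, y) to (sqrt(2)x/2 - sqrt(2)y/2, sqrt(2)x/2 + sqrt(2)y/2).
Substitute the transformed coordinates into each option and compare with the original:
(A) x^2 - y^2  ->  (sqrt(2)x/2 - sqrt(2)y/2)^2 - (sqrt(2)x/2 + sqrt(2)y/2)^2 = -2xy   [differs from x^2 - y^2: not invariant]
(B) x + y  ->  (sqrt(2)x/2 - sqrt(2)y/2) + (sqrt(2)x/2 + sqrt(2)y/2) = sqrt(2)x   [differs from x + y: not invariant]
(C) x - y  ->  (sqrt(2)x/2 - sqrt(2)y/2) - (sqrt(2)x/2 + sqrt(2)y/2) = -sqrt(2)y   [differs from x - y: not invariant]
(D) x^2 + y^2  ->  (sqrt(2)x/2 - sqrt(2)y/2)^2 + (sqrt(2)x/2 + sqrt(2)y/2)^2 = x^2 + y^2   [equals x^2 + y^2: invariant]

Only option (D), x^2 + y^2, is unchanged by the transformation.
Geometrically, x^2 + y^2 is the squared distance from the origin, which every rotation about the origin preserves.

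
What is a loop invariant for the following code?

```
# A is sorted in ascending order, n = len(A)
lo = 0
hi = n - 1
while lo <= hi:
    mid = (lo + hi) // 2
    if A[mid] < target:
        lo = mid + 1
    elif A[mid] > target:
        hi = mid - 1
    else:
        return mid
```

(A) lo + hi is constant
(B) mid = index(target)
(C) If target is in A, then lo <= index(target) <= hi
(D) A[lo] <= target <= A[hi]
C

A loop invariant must hold before the first iteration and be re-established by every execution of the body.

(C) If target is in A, then lo <= index(target) <= hi: Before the loop [lo, hi] = [0, n-1] covers every index. When A[mid] < target, sortedness puts target strictly to the right of mid, so setting lo = mid + 1 keeps index(target) in [lo, hi]; symmetrically for hi = mid - 1. Hence 'if target is in A then lo <= index(target) <= hi' holds after every iteration, and when lo > hi it proves target is absent.

The other options fail:
(A) lo + hi is constant: each iteration moves exactly one of lo, hi, so lo + hi changes (e.g. 0 + (n-1) becomes (mid+1) + (n-1)).
(B) mid = index(target): mid is just the current probe; it equals index(target) only on the iteration that returns.
(D) A[lo] <= target <= A[hi]: fails when target is not in A (e.g. target < A[0] already violates it before the loop), so it is not maintained in general.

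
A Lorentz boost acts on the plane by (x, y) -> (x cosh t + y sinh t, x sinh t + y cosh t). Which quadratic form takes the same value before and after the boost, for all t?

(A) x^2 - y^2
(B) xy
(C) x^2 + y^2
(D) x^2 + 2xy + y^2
A

Write x' = x cosh t + y sinh t, y' = x sinh t + y cosh t and substitute into each option:
(A) x^2 - y^2: (x cosh t + y sinh t)^2 - (x sinh t + y cosh t)^2 = x^2(cosh^2 t - sinh^2 t) + 2xy(cosh t sinh t - sinh t cosh t) + y^2(sinh^2 t - cosh^2 t) = x^2 - y^2   [invariant, using cosh^2 t - sinh^2 t = 1]
(B) xy: (x cosh t + y sinh t)(x sinh t + y cosh t) = xy(cosh^2 t + sinh^2 t) + (x^2 + y^2) sinh t cosh t = xy cosh 2t + (x^2 + y^2)(sinh 2t)/2   [not invariant for t != 0]
(C) x^2 + y^2: (x cosh t + y sinh t)^2 + (x sinh t + y cosh t)^2 = (x^2 + y^2)(cosh^2 t + sinh^2 t) + 4xy sinh t cosh t = (x^2 + y^2) cosh 2t + 2xy sinh 2t   [not invariant for t != 0]
(D) x^2 + 2xy + y^2: (x' + y')^2 with x' + y' = (x + y)(cosh t + sinh t) = (x + y)e^t, so it becomes (x + y)^2 e^(2t)   [not invariant for t != 0]

Only (A) x^2 - y^2 is unchanged; it is the Minkowski form preserved by Lorentz boosts, just as x^2 + y^2 is preserved by ordinary rotations.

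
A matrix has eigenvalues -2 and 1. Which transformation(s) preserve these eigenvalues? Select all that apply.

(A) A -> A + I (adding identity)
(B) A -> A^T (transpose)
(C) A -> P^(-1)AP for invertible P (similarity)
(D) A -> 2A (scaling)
B and C

Eigenvalues are preserved by:
1. Similarity transformations: A -> P^(-1)AP (same characteristic polynomial)
2. Transpose: A^T has the same eigenvalues as A

Eigenvalues are NOT preserved by:
- Adding identity: eigenvalues become -2+1, 1+1
- Scaling: eigenvalues become -4, 2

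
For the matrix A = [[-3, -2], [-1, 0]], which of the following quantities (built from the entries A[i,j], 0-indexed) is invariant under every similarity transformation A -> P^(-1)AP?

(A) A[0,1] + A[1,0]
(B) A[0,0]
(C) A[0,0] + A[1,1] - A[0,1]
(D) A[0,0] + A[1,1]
D

A[0,0] + A[1,1] is the trace of A. By the cyclic property of the trace, tr(P^(-1)AP) = tr(APP^(-1)) = tr(A), so it is the same for every matrix similar to A.

The other combinations are not similarity invariants. For example, take P = [[2, 1], [1, 1]] (det P = 1), so P^(-1) = [[1, -1], [-1, 2]] and
B = P^(-1)AP = [[-6, -4], [4, 3]].
Evaluating each option on A and on B:
(A) A[0,1] + A[1,0]: -3 for A, 0 for B -> changes
(B) A[0,0]: -3 for A, -6 for B -> changes
(C) A[0,0] + A[1,1] - A[0,1]: -1 for A, 1 for B -> changes
(D) A[0,0] + A[1,1]: -3 for A, -3 for B -> unchanged

Only (D) A[0,0] + A[1,1] = -3 survives (and it does so for every P, not just this one), so it is the invariant.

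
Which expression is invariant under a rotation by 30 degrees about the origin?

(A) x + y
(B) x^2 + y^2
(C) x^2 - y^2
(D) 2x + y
B

A rotation by 30 degrees sends (x, y) to (sqrt(3)x/2 - y/2, x/2 + sqrt(3)y/2).
Substitute the transformed coordinates into each option and compare with the original:
(A) x + y  ->  (sqrt(3)x/2 - y/2) + (x/2 + sqrt(3)y/2) = x/2 + sqrt(3)x/2 - y/2 + sqrt(3)y/2   [differs from x + y: not invariant]
(B) x^2 + y^2  ->  (sqrt(3)x/2 - y/2)^2 + (x/2 + sqrt(3)y/2)^2 = x^2 + y^2   [equals x^2 + y^2: invariant]
(C) x^2 - y^2  ->  (sqrt(3)x/2 - y/2)^2 - (x/2 + sqrt(3)y/2)^2 = x^2/2 - sqrt(3)xy - y^2/2   [differs from x^2 - y^2: not invariant]
(D) 2x + y  ->  2(sqrt(3)x/2 - y/2) + (x/2 + sqrt(3)y/2) = x/2 + sqrt(3)x - y + sqrt(3)y/2   [differs from 2x + y: not invariant]

Only option (B), x^2 + y^2, is unchanged by the transformation.
Geometrically, x^2 + y^2 is the squared distance from the origin, which every rotation about the origin preserves.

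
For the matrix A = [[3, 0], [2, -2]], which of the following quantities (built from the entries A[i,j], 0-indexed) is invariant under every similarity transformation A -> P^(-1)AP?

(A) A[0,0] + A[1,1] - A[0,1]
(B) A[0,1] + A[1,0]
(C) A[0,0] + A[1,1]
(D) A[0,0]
C

A[0,0] + A[1,1] is the trace of A. By the cyclic property of the trace, tr(P^(-1)AP) = tr(APP^(-1)) = tr(A), so it is the same for every matrix similar to A.

The other combinations are not similarity invariants. For example, take P = [[1, -1], [0, 1]] (det P = 1), so P^(-1) = [[1, 1], [0, 1]] and
B = P^(-1)AP = [[5, -7], [2, -4]].
Evaluating each option on A and on B:
(A) A[0,0] + A[1,1] - A[0,1]: 1 for A, 8 for B -> changes
(B) A[0,1] + A[1,0]: 2 for A, -5 for B -> changes
(C) A[0,0] + A[1,1]: 1 for A, 1 for B -> unchanged
(D) A[0,0]: 3 for A, 5 for B -> changes

Only (C) A[0,0] + A[1,1] = 1 survives (and it does so for every P, not just this one), so it is the invariant.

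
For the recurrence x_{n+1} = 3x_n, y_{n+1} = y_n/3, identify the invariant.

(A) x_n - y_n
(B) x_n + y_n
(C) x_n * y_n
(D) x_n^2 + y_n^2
C

For the recurrence x_{n+1} = 3x_n, y_{n+1} = y_n/3:

x_{n+1} * y_{n+1} = (3x_n) * (y_n/3) = x_n * y_n
The product is conserved.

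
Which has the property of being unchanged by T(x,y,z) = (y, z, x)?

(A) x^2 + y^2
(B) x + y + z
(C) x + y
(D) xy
B

Apply T(x,y,z) = (y, z, x) to each option, i.e. replace (x, y, z) by the transformed coordinates.
Substitute the transformed coordinates into each option and compare with the original:
(A) x^2 + y^2  ->  (y)^2 + (z)^2 = y^2 + z^2   [differs from x^2 + y^2: not invariant]
(B) x + y + z  ->  (y) + (z) + (x) = x + y + z   [equals x + y + z: invariant]
(C) x + y  ->  (y) + (z) = y + z   [differs from x + y: not invariant]
(D) xy  ->  (y)(z) = yz   [differs from xy: not invariant]

Only option (B), x + y + z, is unchanged by the transformation.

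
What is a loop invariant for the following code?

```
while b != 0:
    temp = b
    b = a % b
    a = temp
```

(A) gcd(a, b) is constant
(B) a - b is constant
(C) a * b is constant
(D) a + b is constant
A

A loop invariant must hold before the first iteration and be re-established by every execution of the body.

(A) gcd(a, b) is constant: One iteration replaces (a, b) by (b, a mod b). Since a mod b = a - q*b for an integer q, any common divisor of a and b divides b and a mod b, and conversely; hence gcd(b, a mod b) = gcd(a, b). For instance (34, 4) -> (4, 2) keeps gcd = 2. At exit b = 0 and a = gcd of the original inputs.

The other options fail:
(B) a - b is constant: e.g. (a, b) = (34, 4) -> (4, 2): the difference goes from 30 to 2.
(C) a * b is constant: e.g. (a, b) = (34, 4) -> (4, 2): the product goes from 136 to 8.
(D) a + b is constant: e.g. (a, b) = (34, 4) -> (4, 2): the sum goes from 38 to 6.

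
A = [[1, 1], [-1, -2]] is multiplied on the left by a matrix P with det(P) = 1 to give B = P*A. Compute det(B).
-1

By the multiplicative property of determinants, det(B) = det(P*A) = det(P) * det(A) = det(A),
so the determinant is invariant under multiplication by any determinant-1 matrix; we just need det(A).

det(A) = (1)(-2) - (1)(-1) = -2 - (-1) = -1

Therefore det(B) = 1 * (-1) = -1.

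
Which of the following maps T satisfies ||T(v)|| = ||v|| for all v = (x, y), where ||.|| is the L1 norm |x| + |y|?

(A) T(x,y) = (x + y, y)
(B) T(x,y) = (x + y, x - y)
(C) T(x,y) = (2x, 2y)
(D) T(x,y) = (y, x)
D

A transformation preserves a norm if ||T(v)|| = ||v|| for every v; a single vector where the norm changes rules an option out.

(A) T(x,y) = (x + y, y): v = (0, 1) has norm |0| + |1| = 1, but T(v) = (1, 1) has norm 2 -- not preserved.
(B) T(x,y) = (x + y, x - y): v = (1, 0) has norm |1| + |0| = 1, but T(v) = (1, 1) has norm 2 -- not preserved.
(C) T(x,y) = (2x, 2y): v = (1, 0) has norm |1| + |0| = 1, but T(v) = (2, 0) has norm 2 -- not preserved.
(D) T(x,y) = (y, x): preserves the norm -- it only permutes the coordinates and/or flips signs, which leaves |x| + |y| unchanged.

Therefore the answer is (D).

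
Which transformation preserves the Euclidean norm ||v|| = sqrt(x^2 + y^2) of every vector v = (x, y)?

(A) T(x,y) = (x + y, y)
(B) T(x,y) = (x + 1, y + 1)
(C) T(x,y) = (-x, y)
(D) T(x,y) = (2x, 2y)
C

A transformation preserves a norm if ||T(v)|| = ||v|| for every v; a single vector where the norm changes rules an option out.

(A) T(x,y) = (x + y, y): v = (0, 1) has norm sqrt((0)^2 + (1)^2) = 1, but T(v) = (1, 1) has norm sqrt(2) -- not preserved.
(B) T(x,y) = (x + 1, y + 1): v = (1, 0) has norm sqrt((1)^2 + (0)^2) = 1, but T(v) = (2, 1) has norm sqrt(5) -- not preserved.
(C) T(x,y) = (-x, y): preserves the norm -- it is an orthogonal map (a rotation/reflection), and (-x)^2 + (y)^2 simplifies to x^2 + y^2.
(D) T(x,y) = (2x, 2y): v = (1, 0) has norm sqrt((1)^2 + (0)^2) = 1, but T(v) = (2, 0) has norm 2 -- not preserved.

Therefore the answer is (C).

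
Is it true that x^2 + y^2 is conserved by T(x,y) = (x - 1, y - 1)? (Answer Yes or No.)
No

Substitute T(x,y) = (x - 1, y - 1) into the expression and compare with the original.

Original: x^2 + y^2
After applying T: (x - 1)^2 + (y - 1)^2 = x^2 - 2x + y^2 - 2y + 2

This differs from the original x^2 + y^2 (difference: -2x - 2y + 2), so the expression is NOT invariant.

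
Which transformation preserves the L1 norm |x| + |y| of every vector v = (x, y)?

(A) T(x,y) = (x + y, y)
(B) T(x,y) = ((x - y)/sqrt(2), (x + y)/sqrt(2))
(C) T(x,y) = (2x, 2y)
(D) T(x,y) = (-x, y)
D

A transformation preserves a norm if ||T(v)|| = ||v|| for every v; a single vector where the norm changes rules an option out.

(A) T(x,y) = (x + y, y): v = (0, 1) has norm |0| + |1| = 1, but T(v) = (1, 1) has norm 2 -- not preserved.
(B) T(x,y) = ((x - y)/sqrt(2), (x + y)/sqrt(2)): v = (1, 0) has norm |1| + |0| = 1, but T(v) = (sqrt(2)/2, sqrt(2)/2) has norm sqrt(2) -- not preserved.
(C) T(x,y) = (2x, 2y): v = (1, 0) has norm |1| + |0| = 1, but T(v) = (2, 0) has norm 2 -- not preserved.
(D) T(x,y) = (-x, y): preserves the norm -- it only permutes the coordinates and/or flips signs, which leaves |x| + |y| unchanged.

Therefore the answer is (D).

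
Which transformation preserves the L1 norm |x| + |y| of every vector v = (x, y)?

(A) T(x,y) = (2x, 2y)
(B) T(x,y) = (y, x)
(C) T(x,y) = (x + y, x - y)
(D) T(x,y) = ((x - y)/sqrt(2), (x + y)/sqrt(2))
B

A transformation preserves a norm if ||T(v)|| = ||v|| for every v; a single vector where the norm changes rules an option out.

(A) T(x,y) = (2x, 2y): v = (1, 0) has norm |1| + |0| = 1, but T(v) = (2, 0) has norm 2 -- not preserved.
(B) T(x,y) = (y, x): preserves the norm -- it only permutes the coordinates and/or flips signs, which leaves |x| + |y| unchanged.
(C) T(x,y) = (x + y, x - y): v = (1, 0) has norm |1| + |0| = 1, but T(v) = (1, 1) has norm 2 -- not preserved.
(D) T(x,y) = ((x - y)/sqrt(2), (x + y)/sqrt(2)): v = (1, 0) has norm |1| + |0| = 1, but T(v) = (sqrt(2)/2, sqrt(2)/2) has norm sqrt(2) -- not preserved.

Therefore the answer is (B).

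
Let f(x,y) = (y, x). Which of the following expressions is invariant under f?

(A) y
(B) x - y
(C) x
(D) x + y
D

For f(x,y) = (y, x):
After applying f: x' = y, y' = x. So x' + y' = y + x = x + y.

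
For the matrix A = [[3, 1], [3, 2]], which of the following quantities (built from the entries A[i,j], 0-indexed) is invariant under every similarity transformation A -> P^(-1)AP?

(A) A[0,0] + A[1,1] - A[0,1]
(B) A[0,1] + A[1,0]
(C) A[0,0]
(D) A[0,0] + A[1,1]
D

A[0,0] + A[1,1] is the trace of A. By the cyclic property of the trace, tr(P^(-1)AP) = tr(APP^(-1)) = tr(A), so it is the same for every matrix similar to A.

The other combinations are not similarity invariants. For example, take P = [[1, 2], [0, 1]] (det P = 1), so P^(-1) = [[1, -2], [0, 1]] and
B = P^(-1)AP = [[-3, -9], [3, 8]].
Evaluating each option on A and on B:
(A) A[0,0] + A[1,1] - A[0,1]: 4 for A, 14 for B -> changes
(B) A[0,1] + A[1,0]: 4 for A, -6 for B -> changes
(C) A[0,0]: 3 for A, -3 for B -> changes
(D) A[0,0] + A[1,1]: 5 for A, 5 for B -> unchanged

Only (D) A[0,0] + A[1,1] = 5 survives (and it does so for every P, not just this one), so it is the invariant.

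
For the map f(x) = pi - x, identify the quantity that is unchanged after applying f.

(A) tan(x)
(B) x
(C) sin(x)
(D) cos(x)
C

For f(x) = pi - x:
sin(pi - x) = sin(x), so sine is invariant under this transformation.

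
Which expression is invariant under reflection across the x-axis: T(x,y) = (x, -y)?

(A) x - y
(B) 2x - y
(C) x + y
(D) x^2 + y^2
D

The map is reflection across the x-axis: T(x,y) = (x, -y).
Substitute the transformed coordinates into each option and compare with the original:
(A) x - y  ->  (x) - (-y) = x + y   [differs from x - y: not invariant]
(B) 2x - y  ->  2(x) - (-y) = 2x + y   [differs from 2x - y: not invariant]
(C) x + y  ->  (x) + (-y) = x - y   [differs from x + y: not invariant]
(D) x^2 + y^2  ->  (x)^2 + (-y)^2 = x^2 + y^2   [equals x^2 + y^2: invariant]

Only option (D), x^2 + y^2, is unchanged by the transformation.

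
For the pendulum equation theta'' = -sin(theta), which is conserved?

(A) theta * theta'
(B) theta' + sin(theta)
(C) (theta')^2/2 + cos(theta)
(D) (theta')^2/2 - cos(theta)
D

A first integral I satisfies dI/dt = 0 along every solution. Differentiate each option and use the equation of motion:
(A) d/dt[theta * theta'] = (theta')^2 + theta theta'' = (theta')^2 - theta sin(theta), not identically 0
(B) d/dt[theta' + sin(theta)] = theta'' + cos(theta) theta' = -sin(theta) + theta' cos(theta), not identically 0
(C) d/dt[(theta')^2/2 + cos(theta)] = theta' theta'' - sin(theta) theta' = -2 theta' sin(theta), not identically 0
(D) d/dt[(theta')^2/2 - cos(theta)] = theta' theta'' + sin(theta) theta' = theta'(-sin(theta)) + theta' sin(theta) = 0

Only (D) has zero time-derivative. This is the total energy: kinetic (theta')^2/2 plus potential -cos(theta).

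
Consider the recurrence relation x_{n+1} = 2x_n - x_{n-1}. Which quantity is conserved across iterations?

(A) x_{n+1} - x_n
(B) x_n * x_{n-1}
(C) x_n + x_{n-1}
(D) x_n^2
A

For the recurrence x_{n+1} = 2x_n - x_{n-1}:

If x_{n+1} = 2x_n - x_{n-1}, then:
x_{n+1} - x_n = x_n - x_{n-1}
The first difference is constant throughout the sequence.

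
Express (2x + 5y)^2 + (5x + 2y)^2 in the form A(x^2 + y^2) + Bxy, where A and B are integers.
29(x^2 + y^2) + 40xy

Expanding: (2x + 5y)^2 = 4x^2 + 20xy + 25y^2
(5x + 2y)^2 = 25x^2 + 20xy + 4y^2
Sum = (4+25)(x^2+y^2) + 40xy = 29(x^2 + y^2) + 40xy
This is symmetric in x and y.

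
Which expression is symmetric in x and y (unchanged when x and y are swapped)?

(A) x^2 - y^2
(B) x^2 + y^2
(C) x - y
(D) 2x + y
B

A symmetric expression is unchanged when the variables are permuted; here the transformation to test is the swap (x, y) -> (y, x).
Substitute the transformed coordinates into each option and compare with the original:
(A) x^2 - y^2  ->  (y)^2 - (x)^2 = -x^2 + y^2   [differs from x^2 - y^2: not invariant]
(B) x^2 + y^2  ->  (y)^2 + (x)^2 = x^2 + y^2   [equals x^2 + y^2: invariant]
(C) x - y  ->  (y) - (x) = -x + y   [differs from x - y: not invariant]
(D) 2x + y  ->  2(y) + (x) = x + 2y   [differs from 2x + y: not invariant]

Only option (B), x^2 + y^2, is unchanged by the transformation.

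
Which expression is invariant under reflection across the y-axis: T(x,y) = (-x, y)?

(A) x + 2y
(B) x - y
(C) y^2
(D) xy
C

The map is reflection across the y-axis: T(x,y) = (-x, y).
Substitute the transformed coordinates into each option and compare with the original:
(A) x + 2y  ->  (-x) + 2(y) = -x + 2y   [differs from x + 2y: not invariant]
(B) x - y  ->  (-x) - (y) = -x - y   [differs from x - y: not invariant]
(C) y^2  ->  (y)^2 = y^2   [equals y^2: invariant]
(D) xy  ->  (-x)(y) = -xy   [differs from xy: not invariant]

Only option (C), y^2, is unchanged by the transformation.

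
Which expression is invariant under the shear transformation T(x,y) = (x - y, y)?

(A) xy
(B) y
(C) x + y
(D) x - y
B

Under the shear T(x,y) = (x - y, y):
Substitute the transformed coordinates into each option and compare with the original:
(A) xy  ->  (x - y)(y) = xy - y^2   [differs from xy: not invariant]
(B) y  ->  (y) = y   [equals y: invariant]
(C) x + y  ->  (x - y) + (y) = x   [differs from x + y: not invariant]
(D) x - y  ->  (x - y) - (y) = x - 2y   [differs from x - y: not invariant]

Only option (B), y, is unchanged by the transformation.
A horizontal shear moves points parallel to the x-axis, so the y-coordinate (and any function of y alone) is unchanged.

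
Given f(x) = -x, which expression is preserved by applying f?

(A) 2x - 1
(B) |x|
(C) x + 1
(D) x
B

For f(x) = -x:
Applying f replaces x by -x. Since |-x| = |x|, the absolute value is unchanged by f, whereas x -> -x, 2x - 1 -> -2x - 1 and x + 1 -> -x + 1 all change.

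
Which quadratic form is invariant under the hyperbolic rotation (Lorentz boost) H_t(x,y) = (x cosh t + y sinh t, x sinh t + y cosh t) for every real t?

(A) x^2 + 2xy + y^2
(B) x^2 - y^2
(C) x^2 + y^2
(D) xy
B

Write x' = x cosh t + y sinh t, y' = x sinh t + y cosh t and substitute into each option:
(A) x^2 + 2xy + y^2: (x' + y')^2 with x' + y' = (x + y)(cosh t + sinh t) = (x + y)e^t, so it becomes (x + y)^2 e^(2t)   [not invariant for t != 0]
(B) x^2 - y^2: (x cosh t + y sinh t)^2 - (x sinh t + y cosh t)^2 = x^2(cosh^2 t - sinh^2 t) + 2xy(cosh t sinh t - sinh t cosh t) + y^2(sinh^2 t - cosh^2 t) = x^2 - y^2   [invariant, using cosh^2 t - sinh^2 t = 1]
(C) x^2 + y^2: (x cosh t + y sinh t)^2 + (x sinh t + y cosh t)^2 = (x^2 + y^2)(cosh^2 t + sinh^2 t) + 4xy sinh t cosh t = (x^2 + y^2) cosh 2t + 2xy sinh 2t   [not invariant for t != 0]
(D) xy: (x cosh t + y sinh t)(x sinh t + y cosh t) = xy(cosh^2 t + sinh^2 t) + (x^2 + y^2) sinh t cosh t = xy cosh 2t + (x^2 + y^2)(sinh 2t)/2   [not invariant for t != 0]

Only (B) x^2 - y^2 is unchanged; it is the Minkowski form preserved by Lorentz boosts, just as x^2 + y^2 is preserved by ordinary rotations.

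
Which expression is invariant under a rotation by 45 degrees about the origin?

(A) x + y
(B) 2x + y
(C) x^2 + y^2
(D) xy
C

A rotation by 45 degrees sends (x, y) to (sqrt(2)x/2 - sqrt(2)y/2, sqrt(2)x/2 + sqrt(2)y/2).
Substitute the transformed coordinates into each option and compare with the original:
(A) x + y  ->  (sqrt(2)x/2 - sqrt(2)y/2) + (sqrt(2)x/2 + sqrt(2)y/2) = sqrt(2)x   [differs from x + y: not invariant]
(B) 2x + y  ->  2(sqrt(2)x/2 - sqrt(2)y/2) + (sqrt(2)x/2 + sqrt(2)y/2) = 3sqrt(2)x/2 - sqrt(2)y/2   [differs from 2x + y: not invariant]
(C) x^2 + y^2  ->  (sqrt(2)x/2 - sqrt(2)y/2)^2 + (sqrt(2)x/2 + sqrt(2)y/2)^2 = x^2 + y^2   [equals x^2 + y^2: invariant]
(D) xy  ->  (sqrt(2)x/2 - sqrt(2)y/2)(sqrt(2)x/2 + sqrt(2)y/2) = x^2/2 - y^2/2   [differs from xy: not invariant]

Only option (C), x^2 + y^2, is unchanged by the transformation.
Geometrically, x^2 + y^2 is the squared distance from the origin, which every rotation about the origin preserves.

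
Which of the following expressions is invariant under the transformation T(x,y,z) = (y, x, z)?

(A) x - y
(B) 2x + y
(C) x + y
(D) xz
C

Apply T(x,y,z) = (y, x, z) to each option, i.e. replace (x, y, z) by the transformed coordinates.
Substitute the transformed coordinates into each option and compare with the original:
(A) x - y  ->  (y) - (x) = -x + y   [differs from x - y: not invariant]
(B) 2x + y  ->  2(y) + (x) = x + 2y   [differs from 2x + y: not invariant]
(C) x + y  ->  (y) + (x) = x + y   [equals x + y: invariant]
(D) xz  ->  (y)(z) = yz   [differs from xz: not invariant]

Only option (C), x + y, is unchanged by the transformation.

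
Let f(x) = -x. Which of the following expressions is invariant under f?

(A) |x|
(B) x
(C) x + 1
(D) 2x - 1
A

For f(x) = -x:
Applying f replaces x by -x. Since |-x| = |x|, the absolute value is unchanged by f, whereas x -> -x, 2x - 1 -> -2x - 1 and x + 1 -> -x + 1 all change.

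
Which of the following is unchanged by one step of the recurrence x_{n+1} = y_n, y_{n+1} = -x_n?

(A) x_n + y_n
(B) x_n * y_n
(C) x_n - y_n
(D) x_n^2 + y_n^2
D

For the recurrence x_{n+1} = y_n, y_{n+1} = -x_n:

x_{n+1}^2 + y_{n+1}^2 = y_n^2 + (-x_n)^2 = x_n^2 + y_n^2
The sum of squares is conserved (like energy in a harmonic oscillator).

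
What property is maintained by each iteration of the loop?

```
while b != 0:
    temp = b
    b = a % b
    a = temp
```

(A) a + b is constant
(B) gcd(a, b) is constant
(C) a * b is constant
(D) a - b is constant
B

A loop invariant must hold before the first iteration and be re-established by every execution of the body.

(B) gcd(a, b) is constant: One iteration replaces (a, b) by (b, a mod b). Since a mod b = a - q*b for an integer q, any common divisor of a and b divides b and a mod b, and conversely; hence gcd(b, a mod b) = gcd(a, b). For instance (27, 6) -> (6, 3) keeps gcd = 3. At exit b = 0 and a = gcd of the original inputs.

The other options fail:
(A) a + b is constant: e.g. (a, b) = (27, 6) -> (6, 3): the sum goes from 33 to 9.
(C) a * b is constant: e.g. (a, b) = (27, 6) -> (6, 3): the product goes from 162 to 18.
(D) a - b is constant: e.g. (a, b) = (27, 6) -> (6, 3): the difference goes from 21 to 3.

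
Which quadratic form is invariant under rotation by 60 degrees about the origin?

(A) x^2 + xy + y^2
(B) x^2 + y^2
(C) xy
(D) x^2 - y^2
B

Rotation by 60 degrees sends (x, y) to (x/2 - sqrt(3)y/2, sqrt(3)x/2 + y/2).
Substitute the transformed coordinates into each option and compare with the original:
(A) x^2 + xy + y^2  ->  (x/2 - sqrt(3)y/2)^2 + (x/2 - sqrt(3)y/2)(sqrt(3)x/2 + y/2) + (sqrt(3)x/2 + y/2)^2 = sqrt(3)x^2/4 + x^2 - xy/2 - sqrt(3)y^2/4 + y^2   [differs from x^2 + xy + y^2: not invariant]
(B) x^2 + y^2  ->  (x/2 - sqrt(3)y/2)^2 + (sqrt(3)x/2 + y/2)^2 = x^2 + y^2   [equals x^2 + y^2: invariant]
(C) xy  ->  (x/2 - sqrt(3)y/2)(sqrt(3)x/2 + y/2) = sqrt(3)x^2/4 - xy/2 - sqrt(3)y^2/4   [differs from xy: not invariant]
(D) x^2 - y^2  ->  (x/2 - sqrt(3)y/2)^2 - (sqrt(3)x/2 + y/2)^2 = -x^2/2 - sqrt(3)xy + y^2/2   [differs from x^2 - y^2: not invariant]

Only option (B), x^2 + y^2, is unchanged by the transformation.
x^2 + y^2 is the squared distance from the origin, which rotations preserve.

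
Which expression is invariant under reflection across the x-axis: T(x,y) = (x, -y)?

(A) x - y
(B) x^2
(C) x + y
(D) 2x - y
B

The map is reflection across the x-axis: T(x,y) = (x, -y).
Substitute the transformed coordinates into each option and compare with the original:
(A) x - y  ->  (x) - (-y) = x + y   [differs from x - y: not invariant]
(B) x^2  ->  (x)^2 = x^2   [equals x^2: invariant]
(C) x + y  ->  (x) + (-y) = x - y   [differs from x + y: not invariant]
(D) 2x - y  ->  2(x) - (-y) = 2x + y   [differs from 2x - y: not invariant]

Only option (B), x^2, is unchanged by the transformation.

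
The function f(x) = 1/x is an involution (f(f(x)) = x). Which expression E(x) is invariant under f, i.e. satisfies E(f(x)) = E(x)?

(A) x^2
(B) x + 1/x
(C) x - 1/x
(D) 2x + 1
B

Replace x by f(x) = 1/x in each option and simplify. As a quick numerical cross-check, also compare E(5) with E(f(5)) = E(1/5).

(A) x^2  ->  (1/x)^2 = x^(-2); check: E(5) = 25 but E(1/5) = 1/25.   [not invariant]
(B) x + 1/x  ->  (1/x) + 1/(1/x), which simplifies back to x + 1/x; check: E(5) = 26/5, E(1/5) = 26/5.   [invariant]
(C) x - 1/x  ->  (1/x) - 1/(1/x) = -x + 1/x; check: E(5) = 24/5 but E(1/5) = -24/5.   [not invariant]
(D) 2x + 1  ->  2(1/x) + 1 = (x + 2)/x; check: E(5) = 11 but E(1/5) = 7/5.   [not invariant]

Only (B) is unchanged. E is symmetric under swapping x with f(x) = 1/x, which is exactly what an involution does.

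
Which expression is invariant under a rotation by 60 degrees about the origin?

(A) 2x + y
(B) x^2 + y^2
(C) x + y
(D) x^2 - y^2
B

A rotation by 60 degrees sends (x, y) to (x/2 - sqrt(3)y/2, sqrt(3)x/2 + y/2).
Substitute the transformed coordinates into each option and compare with the original:
(A) 2x + y  ->  2(x/2 - sqrt(3)y/2) + (sqrt(3)x/2 + y/2) = sqrt(3)x/2 + x - sqrt(3)y + y/2   [differs from 2x + y: not invariant]
(B) x^2 + y^2  ->  (x/2 - sqrt(3)y/2)^2 + (sqrt(3)x/2 + y/2)^2 = x^2 + y^2   [equals x^2 + y^2: invariant]
(C) x + y  ->  (x/2 - sqrt(3)y/2) + (sqrt(3)x/2 + y/2) = x/2 + sqrt(3)x/2 - sqrt(3)y/2 + y/2   [differs from x + y: not invariant]
(D) x^2 - y^2  ->  (x/2 - sqrt(3)y/2)^2 - (sqrt(3)x/2 + y/2)^2 = -x^2/2 - sqrt(3)xy + y^2/2   [differs from x^2 - y^2: not invariant]

Only option (B), x^2 + y^2, is unchanged by the transformation.
Geometrically, x^2 + y^2 is the squared distance from the origin, which every rotation about the origin preserves.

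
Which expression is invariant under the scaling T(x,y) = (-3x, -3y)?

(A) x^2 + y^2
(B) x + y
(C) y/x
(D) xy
C

Under the uniform scaling T(x,y) = (-3x, -3y):
Substitute the transformed coordinates into each option and compare with the original:
(A) x^2 + y^2  ->  (-3x)^2 + (-3y)^2 = 9x^2 + 9y^2   [differs from x^2 + y^2: not invariant]
(B) x + y  ->  (-3x) + (-3y) = -3x - 3y   [differs from x + y: not invariant]
(C) y/x  ->  (-3y)/(-3x) = y/x   [equals y/x: invariant]
(D) xy  ->  (-3x)(-3y) = 9xy   [differs from xy: not invariant]

Only option (C), y/x, is unchanged by the transformation.
The common factor -3 cancels in a ratio of coordinates, while sums, products and sums of squares pick up factors of -3 or 9.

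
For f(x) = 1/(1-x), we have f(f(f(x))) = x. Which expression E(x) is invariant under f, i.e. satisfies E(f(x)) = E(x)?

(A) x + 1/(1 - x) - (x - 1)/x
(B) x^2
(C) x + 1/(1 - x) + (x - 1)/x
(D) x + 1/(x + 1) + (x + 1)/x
C

Replace x by f(x) = 1/(1 - x) in each option and simplify. As a quick numerical cross-check, also compare E(3) with E(f(3)) = E(-1/2).

(A) x + 1/(1 - x) - (x - 1)/x  ->  (1/(1 - x)) + 1/(1 - (1/(1 - x))) - ((1/(1 - x)) - 1)/(1/(1 - x)) = (x^2(1 - x) - x + (x - 1)^2)/(x(x - 1)); check: E(3) = 11/6 but E(-1/2) = -17/6.   [not invariant]
(B) x^2  ->  (1/(1 - x))^2 = (x - 1)^(-2); check: E(3) = 9 but E(-1/2) = 1/4.   [not invariant]
(C) x + 1/(1 - x) + (x - 1)/x  ->  (1/(1 - x)) + 1/(1 - (1/(1 - x))) + ((1/(1 - x)) - 1)/(1/(1 - x)), which simplifies back to x + 1/(1 - x) + (x - 1)/x; check: E(3) = 19/6, E(-1/2) = 19/6.   [invariant]
(D) x + 1/(x + 1) + (x + 1)/x  ->  (1/(1 - x)) + 1/((1/(1 - x)) + 1) + ((1/(1 - x)) + 1)/(1/(1 - x)) = (-x^3 + 6x^2 - 11x + 7)/(x^2 - 3x + 2); check: E(3) = 55/12 but E(-1/2) = 1/2.   [not invariant]

Only (C) is unchanged. Indeed f(f(x)) = 1/(1 - 1/(1-x)) = (1-x)/(-x) = (x-1)/x, so E(x) = x + f(x) + f(f(x)) is the sum over the whole 3-cycle; applying f just permutes the three terms cyclically (x -> f(x) -> f(f(x)) -> x), leaving the sum unchanged.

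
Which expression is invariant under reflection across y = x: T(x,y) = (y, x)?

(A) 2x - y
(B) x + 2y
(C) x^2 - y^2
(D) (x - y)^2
D

The map is reflection across y = x: T(x,y) = (y, x).
Substitute the transformed coordinates into each option and compare with the original:
(A) 2x - y  ->  2(y) - (x) = -x + 2y   [differs from 2x - y: not invariant]
(B) x + 2y  ->  (y) + 2(x) = 2x + y   [differs from x + 2y: not invariant]
(C) x^2 - y^2  ->  (y)^2 - (x)^2 = -x^2 + y^2   [differs from x^2 - y^2: not invariant]
(D) (x - y)^2  ->  ((y) - (x))^2 = x^2 - 2xy + y^2   [equals (x - y)^2: invariant]

Only option (D), (x - y)^2, is unchanged by the transformation.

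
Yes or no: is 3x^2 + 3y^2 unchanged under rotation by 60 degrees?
Yes

Applying rotation by 60 degrees: x' = x*cos(60 degrees) - y*sin(60 degrees) = x/2 - sqrt(3)y/2, y' = x*sin(60 degrees) + y*cos(60 degrees) = sqrt(3)x/2 + y/2

Substituting into 3x^2 + 3y^2:
3(x/2 - sqrt(3)y/2)^2 + 3(sqrt(3)x/2 + y/2)^2
= 3x^2 + 3y^2

This equals the original expression 3x^2 + 3y^2, so it IS invariant.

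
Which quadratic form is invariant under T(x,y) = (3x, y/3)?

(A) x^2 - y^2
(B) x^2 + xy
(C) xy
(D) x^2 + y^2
C

T multiplies x by 3 and divides y by 3.
Substitute the transformed coordinates into each option and compare with the original:
(A) x^2 - y^2  ->  (3x)^2 - (y/3)^2 = 9x^2 - y^2/9   [differs from x^2 - y^2: not invariant]
(B) x^2 + xy  ->  (3x)^2 + (3x)(y/3) = 9x^2 + xy   [differs from x^2 + xy: not invariant]
(C) xy  ->  (3x)(y/3) = xy   [equals xy: invariant]
(D) x^2 + y^2  ->  (3x)^2 + (y/3)^2 = 9x^2 + y^2/9   [differs from x^2 + y^2: not invariant]

Only option (C), xy, is unchanged by the transformation.
The factors 3 and 1/3 cancel only in the pure product xy.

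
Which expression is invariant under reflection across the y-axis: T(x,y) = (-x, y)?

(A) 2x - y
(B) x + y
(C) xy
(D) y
D

The map is reflection across the y-axis: T(x,y) = (-x, y).
Substitute the transformed coordinates into each option and compare with the original:
(A) 2x - y  ->  2(-x) - (y) = -2x - y   [differs from 2x - y: not invariant]
(B) x + y  ->  (-x) + (y) = -x + y   [differs from x + y: not invariant]
(C) xy  ->  (-x)(y) = -xy   [differs from xy: not invariant]
(D) y  ->  (y) = y   [equals y: invariant]

Only option (D), y, is unchanged by the transformation.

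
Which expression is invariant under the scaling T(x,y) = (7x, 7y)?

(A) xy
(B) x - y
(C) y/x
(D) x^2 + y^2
C

Under the uniform scaling T(x,y) = (7x, 7y):
Substitute the transformed coordinates into each option and compare with the original:
(A) xy  ->  (7x)(7y) = 49xy   [differs from xy: not invariant]
(B) x - y  ->  (7x) - (7y) = 7x - 7y   [differs from x - y: not invariant]
(C) y/x  ->  (7y)/(7x) = y/x   [equals y/x: invariant]
(D) x^2 + y^2  ->  (7x)^2 + (7y)^2 = 49x^2 + 49y^2   [differs from x^2 + y^2: not invariant]

Only option (C), y/x, is unchanged by the transformation.
The common factor 7 cancels in a ratio of coordinates, while sums, products and sums of squares pick up factors of 7 or 49.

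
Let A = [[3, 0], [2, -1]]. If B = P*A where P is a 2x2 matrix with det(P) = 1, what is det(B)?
-3

By the multiplicative property of determinants, det(B) = det(P*A) = det(P) * det(A) = det(A),
so the determinant is invariant under multiplication by any determinant-1 matrix; we just need det(A).

det(A) = (3)(-1) - (0)(2) = -3 - 0 = -3

Therefore det(B) = 1 * (-3) = -3.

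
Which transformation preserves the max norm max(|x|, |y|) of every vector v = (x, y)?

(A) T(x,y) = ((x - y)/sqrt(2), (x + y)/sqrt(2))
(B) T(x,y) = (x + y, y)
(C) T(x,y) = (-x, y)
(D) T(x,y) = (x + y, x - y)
C

A transformation preserves a norm if ||T(v)|| = ||v|| for every v; a single vector where the norm changes rules an option out.

(A) T(x,y) = ((x - y)/sqrt(2), (x + y)/sqrt(2)): v = (1, 0) has norm max(|1|, |0|) = 1, but T(v) = (sqrt(2)/2, sqrt(2)/2) has norm sqrt(2)/2 -- not preserved.
(B) T(x,y) = (x + y, y): v = (1, 1) has norm max(|1|, |1|) = 1, but T(v) = (2, 1) has norm 2 -- not preserved.
(C) T(x,y) = (-x, y): preserves the norm -- it only permutes the coordinates and/or flips signs, which leaves max(|x|, |y|) unchanged.
(D) T(x,y) = (x + y, x - y): v = (1, 1) has norm max(|1|, |1|) = 1, but T(v) = (2, 0) has norm 2 -- not preserved.

Therefore the answer is (C).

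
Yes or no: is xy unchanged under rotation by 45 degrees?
No

Applying rotation by 45 degrees: x' = x*cos(45 degrees) - y*sin(45 degrees) = sqrt(2)x/2 - sqrt(2)y/2, y' = x*sin(45 degrees) + y*cos(45 degrees) = sqrt(2)x/2 + sqrt(2)y/2

Substituting into xy:
(sqrt(2)x/2 - sqrt(2)y/2)(sqrt(2)x/2 + sqrt(2)y/2)
= x^2/2 - y^2/2

This differs from the original expression xy, so it is NOT invariant.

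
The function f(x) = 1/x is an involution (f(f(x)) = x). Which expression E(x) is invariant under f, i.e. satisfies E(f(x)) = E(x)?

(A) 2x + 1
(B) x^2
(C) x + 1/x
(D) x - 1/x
C

Replace x by f(x) = 1/x in each option and simplify. As a quick numerical cross-check, also compare E(4) with E(f(4)) = E(1/4).

(A) 2x + 1  ->  2(1/x) + 1 = (x + 2)/x; check: E(4) = 9 but E(1/4) = 3/2.   [not invariant]
(B) x^2  ->  (1/x)^2 = x^(-2); check: E(4) = 16 but E(1/4) = 1/16.   [not invariant]
(C) x + 1/x  ->  (1/x) + 1/(1/x), which simplifies back to x + 1/x; check: E(4) = 17/4, E(1/4) = 17/4.   [invariant]
(D) x - 1/x  ->  (1/x) - 1/(1/x) = -x + 1/x; check: E(4) = 15/4 but E(1/4) = -15/4.   [not invariant]

Only (C) is unchanged. E is symmetric under swapping x with f(x) = 1/x, which is exactly what an involution does.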